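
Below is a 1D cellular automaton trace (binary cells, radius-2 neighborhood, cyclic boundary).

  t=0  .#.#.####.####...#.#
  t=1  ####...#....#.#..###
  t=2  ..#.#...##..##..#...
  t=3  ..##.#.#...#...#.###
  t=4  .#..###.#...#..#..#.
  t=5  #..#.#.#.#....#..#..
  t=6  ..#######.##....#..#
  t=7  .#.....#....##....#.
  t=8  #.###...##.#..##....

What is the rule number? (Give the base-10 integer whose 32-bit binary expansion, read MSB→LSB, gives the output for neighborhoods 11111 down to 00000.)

  nb #####: next=.  (t=1,i=0, bit31=0)
  nb ####.: next=#  (t=0,i=7, bit30=1)
  nb ###.#: next=.  (t=0,i=8, bit29=0)
  nb ###..: next=.  (t=0,i=13, bit28=0)
  nb ##.##: next=.  (t=0,i=9, bit27=0)
  nb ##.#.: next=#  (t=3,i=4, bit26=1)
  nb ##..#: next=.  (t=2,i=10, bit25=0)
  nb ##...: next=#  (t=0,i=14, bit24=1)
  nb #.###: next=.  (t=0,i=5, bit23=0)
  nb #.##.: next=.  (t=6,i=10, bit22=0)
  nb #.#.#: next=#  (t=0,i=1, bit21=1)
  nb #.#..: next=.  (t=1,i=14, bit20=0)
  nb #..##: next=#  (t=1,i=16, bit19=1)
  nb #..#.: next=#  (t=2,i=15, bit18=1)
  nb #...#: next=.  (t=0,i=15, bit17=0)
  nb #....: next=#  (t=1,i=9, bit16=1)
  nb .####: next=.  (t=0,i=6, bit15=0)
  nb .###.: next=#  (t=3,i=18, bit14=1)
  nb .##.#: next=.  (t=3,i=3, bit13=0)
  nb .##..: next=.  (t=2,i=9, bit12=0)
  nb .#.##: next=.  (t=0,i=4, bit11=0)
  nb .#.#.: next=#  (t=0,i=0, bit10=1)
  nb .#..#: next=.  (t=1,i=15, bit9=0)
  nb .#...: next=#  (t=1,i=8, bit8=1)
  nb ..###: next=.  (t=1,i=17, bit7=0)
  nb ..##.: next=.  (t=2,i=8, bit6=0)
  nb ..#.#: next=#  (t=0,i=17, bit5=1)
  nb ..#..: next=.  (t=1,i=7, bit4=0)
  nb ...##: next=#  (t=2,i=7, bit3=1)
  nb ...#.: next=.  (t=0,i=16, bit2=0)
  nb ....#: next=.  (t=1,i=10, bit1=0)
  nb .....: next=#  (t=2,i=19, bit0=1)
  bits 01000101001011010100010100101001 = 1160594729

1160594729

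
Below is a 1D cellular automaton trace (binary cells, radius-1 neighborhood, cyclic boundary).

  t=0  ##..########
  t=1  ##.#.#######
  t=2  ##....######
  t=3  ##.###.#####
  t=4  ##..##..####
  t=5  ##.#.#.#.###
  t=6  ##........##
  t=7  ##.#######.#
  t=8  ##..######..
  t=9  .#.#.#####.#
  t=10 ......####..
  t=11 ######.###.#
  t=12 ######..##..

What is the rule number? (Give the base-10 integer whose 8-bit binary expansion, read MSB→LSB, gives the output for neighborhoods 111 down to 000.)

  nb ###: next=#  (t=0,i=0, bit7=1)
  nb ##.: next=#  (t=0,i=1, bit6=1)
  nb #.#: next=.  (t=1,i=2, bit5=0)
  nb #..: next=.  (t=0,i=2, bit4=0)
  nb .##: next=.  (t=0,i=4, bit3=0)
  nb .#.: next=.  (t=1,i=3, bit2=0)
  nb ..#: next=#  (t=0,i=3, bit1=1)
  nb ...: next=#  (t=2,i=3, bit0=1)
  bits 11000011 = 195

195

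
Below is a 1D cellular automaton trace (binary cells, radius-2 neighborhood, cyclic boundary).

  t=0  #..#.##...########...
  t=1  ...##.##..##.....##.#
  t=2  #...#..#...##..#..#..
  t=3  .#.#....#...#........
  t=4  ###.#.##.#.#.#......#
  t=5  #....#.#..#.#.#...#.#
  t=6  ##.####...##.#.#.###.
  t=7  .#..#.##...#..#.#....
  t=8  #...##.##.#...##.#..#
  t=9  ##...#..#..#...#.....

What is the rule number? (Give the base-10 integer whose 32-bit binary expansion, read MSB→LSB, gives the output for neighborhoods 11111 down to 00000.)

285261222

  [31] ##### => .  t=0,i=12
  [30] ####. => .  t=0,i=16
  [29] ###.# => .  t=4,i=2
  [28] ###.. => #  t=0,i=17
  [27] ##.## => .  t=1,i=5
  [26] ##.#. => .  t=1,i=19
  [25] ##..# => .  t=1,i=8
  [24] ##... => #  t=0,i=7
  [23] #.### => .  t=6,i=3
  [22] #.##. => .  t=0,i=5
  [21] #.#.# => .  t=4,i=4
  [20] #.#.. => .  t=1,i=20
  [19] #..## => .  t=1,i=9
  [18] #..#. => .  t=0,i=2
  [17] #...# => .  t=0,i=8
  [16] #.... => .  t=1,i=13
  [15] .#### => #  t=0,i=11
  [14] .###. => .  t=6,i=18
  [13] .##.# => #  t=1,i=4
  [12] .##.. => #  t=0,i=6
  [11] .#.## => #  t=0,i=4
  [10] .#.#. => #  t=3,i=2
  [9] .#..# => .  t=0,i=1
  [8] .#... => #  t=1,i=0
  [7] ..### => #  t=0,i=10
  [6] ..##. => .  t=1,i=3
  [5] ..#.# => #  t=0,i=3
  [4] ..#.. => .  t=0,i=0
  [3] ...## => .  t=0,i=9
  [2] ...#. => #  t=0,i=20
  [1] ....# => #  t=1,i=15
  [0] ..... => .  t=1,i=14
  bits 00010001000000001011110110100110 = 285261222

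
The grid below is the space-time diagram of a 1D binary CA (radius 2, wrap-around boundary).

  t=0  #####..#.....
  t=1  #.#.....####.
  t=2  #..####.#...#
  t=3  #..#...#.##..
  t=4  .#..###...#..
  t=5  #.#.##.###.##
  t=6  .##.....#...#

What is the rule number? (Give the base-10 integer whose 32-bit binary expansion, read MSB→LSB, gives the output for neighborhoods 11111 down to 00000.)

2233684871

  ##### -> #   bit 31 = 1  t=0,i=2
  ####. -> .   bit 30 = 0  t=0,i=3
  ###.# -> .   bit 29 = 0  t=1,i=11
  ###.. -> .   bit 28 = 0  t=0,i=4
  ##.## -> .   bit 27 = 0  t=5,i=6
  ##.#. -> #   bit 26 = 1  t=1,i=12
  ##..# -> .   bit 25 = 0  t=0,i=5
  ##... -> #   bit 24 = 1  t=4,i=7
  #.### -> .   bit 23 = 0  t=5,i=7
  #.##. -> .   bit 22 = 0  t=3,i=9
  #.#.# -> #   bit 21 = 1  t=1,i=0
  #.#.. -> .   bit 20 = 0  t=1,i=2
  #..## -> .   bit 19 = 0  t=2,i=2
  #..#. -> .   bit 18 = 0  t=0,i=6
  #...# -> #   bit 17 = 1  t=2,i=10
  #.... -> #   bit 16 = 1  t=0,i=9
  .#### -> .   bit 15 = 0  t=0,i=1
  .###. -> #   bit 14 = 1  t=4,i=5
  .##.# -> .   bit 13 = 0  t=5,i=5
  .##.. -> #   bit 12 = 1  t=2,i=0
  .#.## -> .   bit 11 = 0  t=3,i=8
  .#.#. -> .   bit 10 = 0  t=1,i=1
  .#..# -> #   bit 9 = 1  t=3,i=1
  .#... -> #   bit 8 = 1  t=0,i=8
  ..### -> #   bit 7 = 1  t=0,i=0
  ..##. -> .   bit 6 = 0  t=2,i=12
  ..#.# -> .   bit 5 = 0  t=3,i=7
  ..#.. -> .   bit 4 = 0  t=0,i=7
  ...## -> .   bit 3 = 0  t=0,i=12
  ...#. -> #   bit 2 = 1  t=3,i=6
  ....# -> #   bit 1 = 1  t=0,i=11
  ..... -> #   bit 0 = 1  t=0,i=10
  bits 10000101001000110101001110000111 = 2233684871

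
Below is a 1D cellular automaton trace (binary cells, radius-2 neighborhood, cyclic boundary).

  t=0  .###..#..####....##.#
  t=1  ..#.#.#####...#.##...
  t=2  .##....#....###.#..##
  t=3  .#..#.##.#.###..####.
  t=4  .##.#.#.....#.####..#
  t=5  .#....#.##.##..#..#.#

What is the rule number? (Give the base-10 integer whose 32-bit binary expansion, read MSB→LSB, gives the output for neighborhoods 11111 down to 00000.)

39568125

  [31] ##### => .  t=1,i=8
  [30] ####. => .  t=0,i=11
  [29] ###.# => .  t=2,i=14
  [28] ###.. => .  t=0,i=3
  [27] ##.## => .  t=2,i=0
  [26] ##.#. => .  t=0,i=19
  [25] ##..# => #  t=0,i=4
  [24] ##... => .  t=0,i=13
  [23] #.### => .  t=0,i=1
  [22] #.##. => #  t=1,i=16
  [21] #.#.# => .  t=0,i=20
  [20] #.#.. => #  t=2,i=16
  [19] #..## => #  t=0,i=8
  [18] #..#. => .  t=0,i=5
  [17] #...# => #  t=1,i=12
  [16] #.... => #  t=0,i=14
  [15] .#### => #  t=0,i=10
  [14] .###. => #  t=0,i=2
  [13] .##.# => .  t=0,i=18
  [12] .##.. => .  t=1,i=17
  [11] .#.## => .  t=0,i=0
  [10] .#.#. => .  t=1,i=3
  [9] .#..# => #  t=0,i=7
  [8] .#... => .  t=2,i=8
  [7] ..### => #  t=0,i=9
  [6] ..##. => #  t=0,i=17
  [5] ..#.# => #  t=1,i=2
  [4] ..#.. => #  t=0,i=6
  [3] ...## => #  t=0,i=16
  [2] ...#. => #  t=1,i=1
  [1] ....# => .  t=0,i=15
  [0] ..... => #  t=1,i=20
  bits 00000010010110111100001011111101 = 39568125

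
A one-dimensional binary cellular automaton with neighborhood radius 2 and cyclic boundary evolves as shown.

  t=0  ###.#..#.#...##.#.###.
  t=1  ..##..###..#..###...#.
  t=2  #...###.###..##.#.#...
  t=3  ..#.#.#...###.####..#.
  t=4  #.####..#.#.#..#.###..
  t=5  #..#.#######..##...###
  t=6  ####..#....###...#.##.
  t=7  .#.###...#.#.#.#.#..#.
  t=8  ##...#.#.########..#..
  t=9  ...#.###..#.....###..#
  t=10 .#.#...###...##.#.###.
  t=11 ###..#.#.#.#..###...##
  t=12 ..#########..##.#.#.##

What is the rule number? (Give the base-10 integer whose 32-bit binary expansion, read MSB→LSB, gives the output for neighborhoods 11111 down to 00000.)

  nb #####: next=.  (t=5,i=7, bit31=0)
  nb ####.: next=.  (t=3,i=16, bit30=0)
  nb ###.#: next=#  (t=0,i=2, bit29=1)
  nb ###..: next=#  (t=1,i=8, bit28=1)
  nb ##.##: next=.  (t=0,i=21, bit27=0)
  nb ##.#.: next=#  (t=0,i=3, bit26=1)
  nb ##..#: next=#  (t=1,i=4, bit25=1)
  nb ##...: next=.  (t=1,i=17, bit24=0)
  nb #.###: next=.  (t=0,i=0, bit23=0)
  nb #.##.: next=.  (t=6,i=19, bit22=0)
  nb #.#.#: next=#  (t=0,i=16, bit21=1)
  nb #.#..: next=.  (t=0,i=4, bit20=0)
  nb #..##: next=#  (t=1,i=5, bit19=1)
  nb #..#.: next=#  (t=0,i=6, bit18=1)
  nb #...#: next=#  (t=0,i=11, bit17=1)
  nb #....: next=.  (t=6,i=8, bit16=0)
  nb .####: next=#  (t=3,i=15, bit15=1)
  nb .###.: next=.  (t=0,i=1, bit14=0)
  nb .##.#: next=#  (t=0,i=14, bit13=1)
  nb .##..: next=.  (t=1,i=3, bit12=0)
  nb .#.##: next=.  (t=0,i=17, bit11=0)
  nb .#.#.: next=#  (t=0,i=8, bit10=1)
  nb .#..#: next=.  (t=0,i=5, bit9=0)
  nb .#...: next=.  (t=0,i=10, bit8=0)
  nb ..###: next=#  (t=1,i=6, bit7=1)
  nb ..##.: next=.  (t=0,i=13, bit6=0)
  nb ..#.#: next=#  (t=0,i=7, bit5=1)
  nb ..#..: next=.  (t=1,i=11, bit4=0)
  nb ...##: next=.  (t=0,i=12, bit3=0)
  nb ...#.: next=.  (t=1,i=19, bit2=0)
  nb ....#: next=#  (t=6,i=9, bit1=1)
  nb .....: next=#  (t=9,i=13, bit0=1)
  bits 00110110001011101010010010100011 = 909026467

909026467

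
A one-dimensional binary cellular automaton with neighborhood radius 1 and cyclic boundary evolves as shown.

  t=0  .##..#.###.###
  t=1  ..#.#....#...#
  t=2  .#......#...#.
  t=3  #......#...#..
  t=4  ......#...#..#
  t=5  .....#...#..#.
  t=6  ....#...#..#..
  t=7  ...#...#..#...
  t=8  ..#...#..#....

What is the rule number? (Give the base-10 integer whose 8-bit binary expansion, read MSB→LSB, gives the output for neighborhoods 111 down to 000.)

  nb ###: next=.  (t=0,i=8, bit7=0)
  nb ##.: next=#  (t=0,i=2, bit6=1)
  nb #.#: next=.  (t=0,i=0, bit5=0)
  nb #..: next=.  (t=0,i=3, bit4=0)
  nb .##: next=.  (t=0,i=1, bit3=0)
  nb .#.: next=.  (t=0,i=5, bit2=0)
  nb ..#: next=#  (t=0,i=4, bit1=1)
  nb ...: next=.  (t=1,i=6, bit0=0)
  bits 01000010 = 66

66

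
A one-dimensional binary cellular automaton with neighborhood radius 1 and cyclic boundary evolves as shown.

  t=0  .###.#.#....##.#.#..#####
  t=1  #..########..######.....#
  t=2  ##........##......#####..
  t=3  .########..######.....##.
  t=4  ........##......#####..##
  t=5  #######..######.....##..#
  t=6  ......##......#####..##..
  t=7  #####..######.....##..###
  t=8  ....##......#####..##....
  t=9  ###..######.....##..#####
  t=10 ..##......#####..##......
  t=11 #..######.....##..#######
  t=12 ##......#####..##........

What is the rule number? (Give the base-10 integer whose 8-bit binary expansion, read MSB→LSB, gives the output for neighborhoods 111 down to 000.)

117

  [7] ### => .  t=0,i=2
  [6] ##. => #  t=0,i=3
  [5] #.# => #  t=0,i=0
  [4] #.. => #  t=0,i=8
  [3] .## => .  t=0,i=1
  [2] .#. => #  t=0,i=5
  [1] ..# => .  t=0,i=11
  [0] ... => #  t=0,i=9
  bits 01110101 = 117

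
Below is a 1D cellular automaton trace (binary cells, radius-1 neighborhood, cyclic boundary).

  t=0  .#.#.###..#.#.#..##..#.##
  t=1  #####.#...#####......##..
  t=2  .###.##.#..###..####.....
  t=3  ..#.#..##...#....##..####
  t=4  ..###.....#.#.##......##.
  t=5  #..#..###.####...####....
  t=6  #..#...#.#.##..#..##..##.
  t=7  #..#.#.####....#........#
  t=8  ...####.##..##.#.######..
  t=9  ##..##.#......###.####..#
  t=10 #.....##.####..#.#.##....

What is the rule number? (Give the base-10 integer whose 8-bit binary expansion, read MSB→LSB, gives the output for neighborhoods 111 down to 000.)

165

  nb ###: next=#  (t=0,i=6, bit7=1)
  nb ##.: next=.  (t=0,i=7, bit6=0)
  nb #.#: next=#  (t=0,i=0, bit5=1)
  nb #..: next=.  (t=0,i=8, bit4=0)
  nb .##: next=.  (t=0,i=5, bit3=0)
  nb .#.: next=#  (t=0,i=1, bit2=1)
  nb ..#: next=.  (t=0,i=9, bit1=0)
  nb ...: next=#  (t=1,i=8, bit0=1)
  bits 10100101 = 165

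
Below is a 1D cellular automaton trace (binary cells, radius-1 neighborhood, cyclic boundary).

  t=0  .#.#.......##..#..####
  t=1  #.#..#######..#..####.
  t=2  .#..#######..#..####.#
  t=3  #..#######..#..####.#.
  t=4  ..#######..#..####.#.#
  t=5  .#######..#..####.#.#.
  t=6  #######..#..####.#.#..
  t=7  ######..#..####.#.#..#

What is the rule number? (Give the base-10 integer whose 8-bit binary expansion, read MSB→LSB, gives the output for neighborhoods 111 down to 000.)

171

  [7] ### => #  t=0,i=19
  [6] ##. => .  t=0,i=12
  [5] #.# => #  t=0,i=0
  [4] #.. => .  t=0,i=4
  [3] .## => #  t=0,i=11
  [2] .#. => .  t=0,i=1
  [1] ..# => #  t=0,i=10
  [0] ... => #  t=0,i=5
  bits 10101011 = 171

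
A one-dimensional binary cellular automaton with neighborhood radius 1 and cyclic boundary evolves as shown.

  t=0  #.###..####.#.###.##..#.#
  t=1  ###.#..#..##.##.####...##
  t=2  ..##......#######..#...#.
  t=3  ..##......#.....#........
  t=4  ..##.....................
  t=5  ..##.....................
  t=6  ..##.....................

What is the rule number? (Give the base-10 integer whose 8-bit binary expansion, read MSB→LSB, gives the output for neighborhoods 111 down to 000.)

  ###|.  b7=0 t=0,i=3
  ##.|#  b6=1 t=0,i=0
  #.#|#  b5=1 t=0,i=1
  #..|.  b4=0 t=0,i=5
  .##|#  b3=1 t=0,i=2
  .#.|.  b2=0 t=0,i=12
  ..#|.  b1=0 t=0,i=6
  ...|.  b0=0 t=1,i=21
  bits 01101000 = 104

104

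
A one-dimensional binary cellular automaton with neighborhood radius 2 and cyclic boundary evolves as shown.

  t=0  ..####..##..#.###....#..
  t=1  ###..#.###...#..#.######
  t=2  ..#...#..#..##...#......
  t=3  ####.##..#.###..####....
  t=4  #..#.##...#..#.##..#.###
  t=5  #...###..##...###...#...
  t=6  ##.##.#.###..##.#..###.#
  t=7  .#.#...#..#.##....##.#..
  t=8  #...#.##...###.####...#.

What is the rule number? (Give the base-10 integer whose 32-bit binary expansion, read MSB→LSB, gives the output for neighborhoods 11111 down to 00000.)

810097118

  nb #####: next=.  (t=1,i=0, bit31=0)
  nb ####.: next=.  (t=0,i=4, bit30=0)
  nb ###.#: next=#  (t=3,i=3, bit29=1)
  nb ###..: next=#  (t=0,i=5, bit28=1)
  nb ##.##: next=.  (t=3,i=4, bit27=0)
  nb ##.#.: next=.  (t=6,i=5, bit26=0)
  nb ##..#: next=.  (t=0,i=6, bit25=0)
  nb ##...: next=.  (t=0,i=17, bit24=0)
  nb #.###: next=.  (t=0,i=14, bit23=0)
  nb #.##.: next=#  (t=3,i=5, bit22=1)
  nb #.#.#: next=.  (t=6,i=6, bit21=0)
  nb #.#..: next=.  (t=6,i=16, bit20=0)
  nb #..##: next=#  (t=0,i=7, bit19=1)
  nb #..#.: next=.  (t=0,i=11, bit18=0)
  nb #...#: next=.  (t=1,i=11, bit17=0)
  nb #....: next=#  (t=0,i=18, bit16=1)
  nb .####: next=.  (t=0,i=3, bit15=0)
  nb .###.: next=.  (t=0,i=15, bit14=0)
  nb .##.#: next=.  (t=6,i=4, bit13=0)
  nb .##..: next=#  (t=0,i=9, bit12=1)
  nb .#.##: next=#  (t=0,i=13, bit11=1)
  nb .#.#.: next=.  (t=7,i=2, bit10=0)
  nb .#..#: next=.  (t=1,i=14, bit9=0)
  nb .#...: next=#  (t=0,i=22, bit8=1)
  nb ..###: next=#  (t=0,i=2, bit7=1)
  nb ..##.: next=#  (t=0,i=8, bit6=1)
  nb ..#.#: next=.  (t=0,i=12, bit5=0)
  nb ..#..: next=#  (t=0,i=21, bit4=1)
  nb ...##: next=#  (t=0,i=1, bit3=1)
  nb ...#.: next=#  (t=0,i=20, bit2=1)
  nb ....#: next=#  (t=0,i=0, bit1=1)
  nb .....: next=.  (t=2,i=20, bit0=0)
  bits 00110000010010010001100111011110 = 810097118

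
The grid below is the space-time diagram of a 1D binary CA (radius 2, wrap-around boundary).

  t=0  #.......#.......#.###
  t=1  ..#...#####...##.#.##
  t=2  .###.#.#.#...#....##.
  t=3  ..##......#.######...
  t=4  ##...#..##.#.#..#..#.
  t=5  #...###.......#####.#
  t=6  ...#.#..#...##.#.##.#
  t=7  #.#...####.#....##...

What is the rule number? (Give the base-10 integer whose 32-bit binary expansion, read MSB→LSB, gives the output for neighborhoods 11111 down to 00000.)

1615186718

  #####|.  b31=0 t=1,i=8
  ####.|#  b30=1 t=0,i=20
  ###.#|#  b29=1 t=2,i=3
  ###..|.  b28=0 t=0,i=0
  ##.##|.  b27=0 t=5,i=19
  ##.#.|.  b26=0 t=1,i=16
  ##..#|.  b25=0 t=1,i=0
  ##...|.  b24=0 t=0,i=1
  #.###|.  b23=0 t=0,i=18
  #.##.|#  b22=1 t=1,i=19
  #.#.#|.  b21=0 t=1,i=17
  #.#..|.  b20=0 t=2,i=9
  #..##|.  b19=0 t=2,i=0
  #..#.|#  b18=1 t=1,i=1
  #...#|.  b17=0 t=1,i=4
  #....|#  b16=1 t=0,i=2
  .####|#  b15=1 t=0,i=19
  .###.|#  b14=1 t=2,i=2
  .##.#|.  b13=0 t=1,i=15
  .##..|.  b12=0 t=1,i=20
  .#.##|#  b11=1 t=0,i=17
  .#.#.|.  b10=0 t=2,i=6
  .#..#|#  b9=1 t=4,i=6
  .#...|#  b8=1 t=0,i=9
  ..###|.  b7=0 t=1,i=6
  ..##.|.  b6=0 t=1,i=14
  ..#.#|.  b5=0 t=0,i=16
  ..#..|#  b4=1 t=0,i=8
  ...##|#  b3=1 t=1,i=5
  ...#.|#  b2=1 t=0,i=7
  ....#|#  b1=1 t=0,i=6
  .....|.  b0=0 t=0,i=3
  bits 01100000010001011100101100011110 = 1615186718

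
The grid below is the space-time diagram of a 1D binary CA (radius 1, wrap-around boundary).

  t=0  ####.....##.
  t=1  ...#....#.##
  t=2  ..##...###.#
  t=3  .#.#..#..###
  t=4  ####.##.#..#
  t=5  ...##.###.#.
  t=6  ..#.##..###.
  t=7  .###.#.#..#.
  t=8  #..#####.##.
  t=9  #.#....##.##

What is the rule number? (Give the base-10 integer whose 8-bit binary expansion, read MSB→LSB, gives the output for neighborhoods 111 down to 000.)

  ### -> .   bit 7 = 0  t=0,i=1
  ##. -> #   bit 6 = 1  t=0,i=3
  #.# -> #   bit 5 = 1  t=0,i=11
  #.. -> .   bit 4 = 0  t=0,i=4
  .## -> .   bit 3 = 0  t=0,i=0
  .#. -> #   bit 2 = 1  t=1,i=3
  ..# -> #   bit 1 = 1  t=0,i=8
  ... -> .   bit 0 = 0  t=0,i=5
  bits 01100110 = 102

102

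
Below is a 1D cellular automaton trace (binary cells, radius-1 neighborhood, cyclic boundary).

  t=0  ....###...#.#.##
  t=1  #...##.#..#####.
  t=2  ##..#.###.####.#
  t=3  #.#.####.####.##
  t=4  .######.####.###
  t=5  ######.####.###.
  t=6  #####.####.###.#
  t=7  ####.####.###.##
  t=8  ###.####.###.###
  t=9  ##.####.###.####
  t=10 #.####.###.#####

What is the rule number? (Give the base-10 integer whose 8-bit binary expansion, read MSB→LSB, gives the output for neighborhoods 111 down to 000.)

  nb ###: next=#  (t=0,i=5, bit7=1)
  nb ##.: next=.  (t=0,i=6, bit6=0)
  nb #.#: next=#  (t=0,i=11, bit5=1)
  nb #..: next=#  (t=0,i=0, bit4=1)
  nb .##: next=#  (t=0,i=4, bit3=1)
  nb .#.: next=#  (t=0,i=10, bit2=1)
  nb ..#: next=.  (t=0,i=3, bit1=0)
  nb ...: next=.  (t=0,i=1, bit0=0)
  bits 10111100 = 188

188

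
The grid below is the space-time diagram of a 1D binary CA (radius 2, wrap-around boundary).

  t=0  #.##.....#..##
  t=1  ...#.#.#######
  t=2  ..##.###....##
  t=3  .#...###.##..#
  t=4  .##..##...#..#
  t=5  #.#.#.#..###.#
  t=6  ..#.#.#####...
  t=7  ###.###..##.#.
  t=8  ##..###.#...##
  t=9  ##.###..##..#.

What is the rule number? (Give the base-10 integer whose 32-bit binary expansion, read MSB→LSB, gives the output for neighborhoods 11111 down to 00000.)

  nb #####: next=.  (t=1,i=9, bit31=0)
  nb ####.: next=#  (t=1,i=12, bit30=1)
  nb ###.#: next=.  (t=0,i=0, bit29=0)
  nb ###..: next=#  (t=1,i=13, bit28=1)
  nb ##.##: next=.  (t=0,i=1, bit27=0)
  nb ##.#.: next=.  (t=5,i=1, bit26=0)
  nb ##..#: next=.  (t=2,i=0, bit25=0)
  nb ##...: next=.  (t=0,i=4, bit24=0)
  nb #.###: next=#  (t=1,i=7, bit23=1)
  nb #.##.: next=.  (t=0,i=2, bit22=0)
  nb #.#.#: next=#  (t=1,i=5, bit21=1)
  nb #.#..: next=#  (t=3,i=1, bit20=1)
  nb #..##: next=#  (t=0,i=11, bit19=1)
  nb #..#.: next=.  (t=3,i=12, bit18=0)
  nb #...#: next=.  (t=1,i=1, bit17=0)
  nb #....: next=#  (t=0,i=5, bit16=1)
  nb .####: next=.  (t=1,i=8, bit15=0)
  nb .###.: next=#  (t=0,i=13, bit14=1)
  nb .##.#: next=.  (t=2,i=3, bit13=0)
  nb .##..: next=#  (t=0,i=3, bit12=1)
  nb .#.##: next=#  (t=1,i=6, bit11=1)
  nb .#.#.: next=.  (t=1,i=4, bit10=0)
  nb .#..#: next=#  (t=0,i=10, bit9=1)
  nb .#...: next=#  (t=3,i=2, bit8=1)
  nb ..###: next=#  (t=0,i=12, bit7=1)
  nb ..##.: next=.  (t=2,i=2, bit6=0)
  nb ..#.#: next=#  (t=1,i=3, bit5=1)
  nb ..#..: next=#  (t=0,i=9, bit4=1)
  nb ...##: next=.  (t=2,i=11, bit3=0)
  nb ...#.: next=#  (t=0,i=8, bit2=1)
  nb ....#: next=#  (t=0,i=7, bit1=1)
  nb .....: next=.  (t=0,i=6, bit0=0)
  bits 01010000101110010101101110110110 = 1354324918

1354324918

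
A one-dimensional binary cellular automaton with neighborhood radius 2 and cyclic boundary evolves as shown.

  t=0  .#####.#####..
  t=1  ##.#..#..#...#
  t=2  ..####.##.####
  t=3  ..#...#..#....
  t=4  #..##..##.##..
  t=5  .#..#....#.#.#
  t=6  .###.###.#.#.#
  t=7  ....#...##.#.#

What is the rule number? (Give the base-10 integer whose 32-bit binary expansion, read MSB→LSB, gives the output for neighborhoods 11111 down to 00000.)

2352419754

  nb #####: next=#  (t=0,i=3, bit31=1)
  nb ####.: next=.  (t=0,i=4, bit30=0)
  nb ###.#: next=.  (t=0,i=5, bit29=0)
  nb ###..: next=.  (t=0,i=11, bit28=0)
  nb ##.##: next=#  (t=0,i=6, bit27=1)
  nb ##.#.: next=#  (t=1,i=2, bit26=1)
  nb ##..#: next=.  (t=2,i=0, bit25=0)
  nb ##...: next=.  (t=0,i=12, bit24=0)
  nb #.###: next=.  (t=0,i=7, bit23=0)
  nb #.##.: next=.  (t=2,i=7, bit22=0)
  nb #.#.#: next=#  (t=5,i=11, bit21=1)
  nb #.#..: next=#  (t=1,i=3, bit20=1)
  nb #..##: next=.  (t=2,i=1, bit19=0)
  nb #..#.: next=#  (t=1,i=5, bit18=1)
  nb #...#: next=#  (t=0,i=13, bit17=1)
  nb #....: next=#  (t=3,i=11, bit16=1)
  nb .####: next=.  (t=0,i=2, bit15=0)
  nb .###.: next=.  (t=1,i=0, bit14=0)
  nb .##.#: next=.  (t=2,i=8, bit13=0)
  nb .##..: next=#  (t=4,i=4, bit12=1)
  nb .#.##: next=.  (t=6,i=0, bit11=0)
  nb .#.#.: next=.  (t=5,i=0, bit10=0)
  nb .#..#: next=#  (t=1,i=4, bit9=1)
  nb .#...: next=#  (t=1,i=10, bit8=1)
  nb ..###: next=#  (t=0,i=1, bit7=1)
  nb ..##.: next=.  (t=4,i=3, bit6=0)
  nb ..#.#: next=#  (t=5,i=9, bit5=1)
  nb ..#..: next=.  (t=1,i=6, bit4=0)
  nb ...##: next=#  (t=0,i=0, bit3=1)
  nb ...#.: next=.  (t=3,i=1, bit2=0)
  nb ....#: next=#  (t=3,i=0, bit1=1)
  nb .....: next=.  (t=3,i=12, bit0=0)
  bits 10001100001101110001001110101010 = 2352419754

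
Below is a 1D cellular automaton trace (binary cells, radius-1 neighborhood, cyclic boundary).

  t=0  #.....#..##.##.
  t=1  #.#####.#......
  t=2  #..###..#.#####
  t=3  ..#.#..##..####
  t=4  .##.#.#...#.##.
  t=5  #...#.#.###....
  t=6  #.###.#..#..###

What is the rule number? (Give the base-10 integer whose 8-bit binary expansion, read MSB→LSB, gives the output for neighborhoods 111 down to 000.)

  nb ###: next=#  (t=1,i=3, bit7=1)
  nb ##.: next=.  (t=0,i=10, bit6=0)
  nb #.#: next=.  (t=0,i=11, bit5=0)
  nb #..: next=.  (t=0,i=1, bit4=0)
  nb .##: next=.  (t=0,i=9, bit3=0)
  nb .#.: next=#  (t=0,i=0, bit2=1)
  nb ..#: next=#  (t=0,i=5, bit1=1)
  nb ...: next=#  (t=0,i=2, bit0=1)
  bits 10000111 = 135

135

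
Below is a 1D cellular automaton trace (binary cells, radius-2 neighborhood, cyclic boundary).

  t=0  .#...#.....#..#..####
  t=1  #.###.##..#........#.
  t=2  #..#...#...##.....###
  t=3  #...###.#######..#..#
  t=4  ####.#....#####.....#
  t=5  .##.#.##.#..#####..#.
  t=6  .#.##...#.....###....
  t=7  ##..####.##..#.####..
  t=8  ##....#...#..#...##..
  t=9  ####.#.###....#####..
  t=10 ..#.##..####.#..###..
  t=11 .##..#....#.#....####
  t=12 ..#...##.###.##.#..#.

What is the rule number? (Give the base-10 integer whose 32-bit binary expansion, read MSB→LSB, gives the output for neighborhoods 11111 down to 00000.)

3575862636

  ##### -> #   bit 31 = 1  t=3,i=10
  ####. -> #   bit 30 = 1  t=0,i=19
  ###.# -> .   bit 29 = 0  t=0,i=20
  ###.. -> #   bit 28 = 1  t=2,i=0
  ##.## -> .   bit 27 = 0  t=1,i=5
  ##.#. -> #   bit 26 = 1  t=0,i=0
  ##..# -> .   bit 25 = 0  t=1,i=8
  ##... -> #   bit 24 = 1  t=2,i=13
  #.### -> .   bit 23 = 0  t=1,i=2
  #.##. -> .   bit 22 = 0  t=1,i=6
  #.#.# -> #   bit 21 = 1  t=1,i=0
  #.#.. -> .   bit 20 = 0  t=0,i=1
  #..## -> .   bit 19 = 0  t=0,i=16
  #..#. -> .   bit 18 = 0  t=0,i=13
  #...# -> #   bit 17 = 1  t=0,i=3
  #.... -> #   bit 16 = 1  t=0,i=7
  .#### -> .   bit 15 = 0  t=0,i=18
  .###. -> #   bit 14 = 1  t=1,i=3
  .##.# -> .   bit 13 = 0  t=5,i=2
  .##.. -> #   bit 12 = 1  t=1,i=7
  .#.## -> .   bit 11 = 0  t=1,i=1
  .#.#. -> #   bit 10 = 1  t=1,i=20
  .#..# -> .   bit 9 = 0  t=0,i=12
  .#... -> #   bit 8 = 1  t=0,i=2
  ..### -> .   bit 7 = 0  t=0,i=17
  ..##. -> #   bit 6 = 1  t=2,i=11
  ..#.# -> #   bit 5 = 1  t=1,i=19
  ..#.. -> .   bit 4 = 0  t=0,i=5
  ...## -> #   bit 3 = 1  t=2,i=10
  ...#. -> #   bit 2 = 1  t=0,i=4
  ....# -> .   bit 1 = 0  t=0,i=9
  ..... -> .   bit 0 = 0  t=0,i=8
  bits 11010101001000110101010101101100 = 3575862636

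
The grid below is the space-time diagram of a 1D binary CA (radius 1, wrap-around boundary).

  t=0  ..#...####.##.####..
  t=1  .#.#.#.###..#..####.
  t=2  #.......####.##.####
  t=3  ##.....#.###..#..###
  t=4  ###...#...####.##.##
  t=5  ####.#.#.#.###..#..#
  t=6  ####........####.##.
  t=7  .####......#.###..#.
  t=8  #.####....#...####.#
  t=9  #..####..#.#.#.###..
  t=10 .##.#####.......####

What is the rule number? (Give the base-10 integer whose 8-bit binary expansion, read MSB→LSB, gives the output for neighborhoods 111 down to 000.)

  ### -> #   bit 7 = 1  t=0,i=7
  ##. -> #   bit 6 = 1  t=0,i=9
  #.# -> .   bit 5 = 0  t=0,i=10
  #.. -> #   bit 4 = 1  t=0,i=3
  .## -> .   bit 3 = 0  t=0,i=6
  .#. -> .   bit 2 = 0  t=0,i=2
  ..# -> #   bit 1 = 1  t=0,i=1
  ... -> .   bit 0 = 0  t=0,i=0
  bits 11010010 = 210

210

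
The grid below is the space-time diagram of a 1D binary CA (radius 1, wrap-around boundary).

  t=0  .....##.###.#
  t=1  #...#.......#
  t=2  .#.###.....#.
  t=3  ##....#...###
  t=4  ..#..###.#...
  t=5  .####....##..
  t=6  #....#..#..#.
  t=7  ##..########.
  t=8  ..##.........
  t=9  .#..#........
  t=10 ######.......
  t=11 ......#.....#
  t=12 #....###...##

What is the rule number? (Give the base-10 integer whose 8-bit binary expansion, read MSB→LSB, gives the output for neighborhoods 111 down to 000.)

  ### -> .   bit 7 = 0  t=0,i=9
  ##. -> .   bit 6 = 0  t=0,i=6
  #.# -> .   bit 5 = 0  t=0,i=7
  #.. -> #   bit 4 = 1  t=0,i=0
  .## -> .   bit 3 = 0  t=0,i=5
  .#. -> #   bit 2 = 1  t=0,i=12
  ..# -> #   bit 1 = 1  t=0,i=4
  ... -> .   bit 0 = 0  t=0,i=1
  bits 00010110 = 22

22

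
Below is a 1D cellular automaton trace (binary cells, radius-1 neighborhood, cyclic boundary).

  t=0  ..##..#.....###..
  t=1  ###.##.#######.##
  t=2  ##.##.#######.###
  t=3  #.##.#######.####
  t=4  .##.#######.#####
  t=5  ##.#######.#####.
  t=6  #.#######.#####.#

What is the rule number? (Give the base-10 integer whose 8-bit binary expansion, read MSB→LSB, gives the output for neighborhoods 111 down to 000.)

  nb ###: next=#  (t=0,i=13, bit7=1)
  nb ##.: next=.  (t=0,i=3, bit6=0)
  nb #.#: next=#  (t=1,i=3, bit5=1)
  nb #..: next=#  (t=0,i=4, bit4=1)
  nb .##: next=#  (t=0,i=2, bit3=1)
  nb .#.: next=.  (t=0,i=6, bit2=0)
  nb ..#: next=#  (t=0,i=1, bit1=1)
  nb ...: next=#  (t=0,i=0, bit0=1)
  bits 10111011 = 187

187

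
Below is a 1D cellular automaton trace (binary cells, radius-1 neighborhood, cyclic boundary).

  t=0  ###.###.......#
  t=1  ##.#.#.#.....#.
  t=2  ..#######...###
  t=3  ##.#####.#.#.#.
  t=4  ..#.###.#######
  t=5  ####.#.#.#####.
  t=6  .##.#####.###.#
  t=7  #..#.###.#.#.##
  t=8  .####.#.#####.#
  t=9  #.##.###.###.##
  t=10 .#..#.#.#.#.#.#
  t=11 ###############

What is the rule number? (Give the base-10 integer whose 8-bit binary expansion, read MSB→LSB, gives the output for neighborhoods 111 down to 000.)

  [7] ### => #  t=0,i=0
  [6] ##. => .  t=0,i=2
  [5] #.# => #  t=0,i=3
  [4] #.. => #  t=0,i=7
  [3] .## => .  t=0,i=4
  [2] .#. => #  t=1,i=3
  [1] ..# => #  t=0,i=13
  [0] ... => .  t=0,i=8
  bits 10110110 = 182

182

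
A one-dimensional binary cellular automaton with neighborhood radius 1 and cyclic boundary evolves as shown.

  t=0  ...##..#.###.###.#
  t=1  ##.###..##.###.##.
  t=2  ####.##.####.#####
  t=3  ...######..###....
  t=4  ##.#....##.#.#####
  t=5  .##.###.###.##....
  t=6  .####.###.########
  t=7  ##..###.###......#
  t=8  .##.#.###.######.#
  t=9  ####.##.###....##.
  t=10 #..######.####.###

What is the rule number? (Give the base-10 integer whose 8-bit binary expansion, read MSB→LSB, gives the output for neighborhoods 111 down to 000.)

  ###|.  b7=0 t=0,i=10
  ##.|#  b6=1 t=0,i=4
  #.#|#  b5=1 t=0,i=8
  #..|#  b4=1 t=0,i=0
  .##|#  b3=1 t=0,i=3
  .#.|.  b2=0 t=0,i=7
  ..#|.  b1=0 t=0,i=2
  ...|#  b0=1 t=0,i=1
  bits 01111001 = 121

121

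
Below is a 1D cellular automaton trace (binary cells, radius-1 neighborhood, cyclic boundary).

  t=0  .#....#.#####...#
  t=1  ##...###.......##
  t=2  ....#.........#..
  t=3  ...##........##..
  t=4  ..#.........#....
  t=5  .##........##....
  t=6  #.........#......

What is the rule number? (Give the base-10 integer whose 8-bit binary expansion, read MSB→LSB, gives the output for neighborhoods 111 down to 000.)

38

  ### -> .   bit 7 = 0  t=0,i=9
  ##. -> .   bit 6 = 0  t=0,i=12
  #.# -> #   bit 5 = 1  t=0,i=0
  #.. -> .   bit 4 = 0  t=0,i=2
  .## -> .   bit 3 = 0  t=0,i=8
  .#. -> #   bit 2 = 1  t=0,i=1
  ..# -> #   bit 1 = 1  t=0,i=5
  ... -> .   bit 0 = 0  t=0,i=3
  bits 00100110 = 38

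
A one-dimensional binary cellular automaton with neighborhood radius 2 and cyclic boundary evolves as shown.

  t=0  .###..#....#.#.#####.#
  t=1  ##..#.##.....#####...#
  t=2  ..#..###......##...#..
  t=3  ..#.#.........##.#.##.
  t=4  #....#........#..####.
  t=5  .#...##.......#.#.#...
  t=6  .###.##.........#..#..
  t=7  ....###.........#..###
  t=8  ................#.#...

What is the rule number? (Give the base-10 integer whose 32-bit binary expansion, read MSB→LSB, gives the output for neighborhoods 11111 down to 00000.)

  [31] ##### => #  t=0,i=17
  [30] ####. => .  t=0,i=18
  [29] ###.# => .  t=0,i=19
  [28] ###.. => .  t=0,i=3
  [27] ##.## => #  t=6,i=4
  [26] ##.#. => .  t=0,i=20
  [25] ##..# => #  t=0,i=4
  [24] ##... => .  t=1,i=8
  [23] #.### => #  t=0,i=1
  [22] #.##. => #  t=1,i=6
  [21] #.#.# => #  t=0,i=13
  [20] #.#.. => .  t=3,i=4
  [19] #..## => #  t=2,i=4
  [18] #..#. => .  t=0,i=5
  [17] #...# => #  t=1,i=19
  [16] #.... => .  t=0,i=8
  [15] .#### => #  t=0,i=16
  [14] .###. => .  t=0,i=2
  [13] .##.# => .  t=3,i=15
  [12] .##.. => #  t=1,i=7
  [11] .#.## => #  t=0,i=0
  [10] .#.#. => .  t=0,i=12
  [9] .#..# => .  t=2,i=3
  [8] .#... => #  t=0,i=7
  [7] ..### => .  t=1,i=13
  [6] ..##. => #  t=2,i=14
  [5] ..#.# => .  t=0,i=11
  [4] ..#.. => #  t=0,i=6
  [3] ...## => .  t=1,i=12
  [2] ...#. => .  t=0,i=10
  [1] ....# => .  t=0,i=9
  [0] ..... => .  t=1,i=10
  bits 10001010111010101001100101010000 = 2330630480

2330630480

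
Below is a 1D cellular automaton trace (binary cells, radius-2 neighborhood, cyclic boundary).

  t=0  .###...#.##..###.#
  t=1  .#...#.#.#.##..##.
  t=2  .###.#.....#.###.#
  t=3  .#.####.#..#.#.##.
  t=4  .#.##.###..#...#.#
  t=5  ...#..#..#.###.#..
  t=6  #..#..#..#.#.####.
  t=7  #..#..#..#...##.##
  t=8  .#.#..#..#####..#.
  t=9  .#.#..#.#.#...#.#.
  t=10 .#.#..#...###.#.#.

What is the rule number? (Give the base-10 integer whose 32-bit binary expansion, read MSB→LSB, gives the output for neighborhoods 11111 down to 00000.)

  [31] ##### => .  t=8,i=11
  [30] ####. => .  t=3,i=5
  [29] ###.# => #  t=0,i=15
  [28] ###.. => .  t=0,i=3
  [27] ##.## => .  t=4,i=5
  [26] ##.#. => #  t=0,i=16
  [25] ##..# => #  t=0,i=11
  [24] ##... => .  t=0,i=4
  [23] #.### => #  t=0,i=1
  [22] #.##. => #  t=0,i=9
  [21] #.#.# => .  t=0,i=17
  [20] #.#.. => #  t=2,i=5
  [19] #..## => #  t=0,i=12
  [18] #..#. => .  t=1,i=0
  [17] #...# => #  t=0,i=5
  [16] #.... => .  t=2,i=7
  [15] .#### => #  t=3,i=4
  [14] .###. => .  t=0,i=2
  [13] .##.# => .  t=4,i=4
  [12] .##.. => .  t=0,i=10
  [11] .#.## => .  t=0,i=0
  [10] .#.#. => .  t=1,i=6
  [9] .#..# => .  t=3,i=9
  [8] .#... => #  t=1,i=2
  [7] ..### => .  t=0,i=13
  [6] ..##. => #  t=1,i=15
  [5] ..#.# => #  t=0,i=7
  [4] ..#.. => #  t=1,i=1
  [3] ...## => #  t=7,i=12
  [2] ...#. => .  t=0,i=6
  [1] ....# => .  t=2,i=9
  [0] ..... => #  t=2,i=8
  bits 00100110110110101000000101111001 = 651854201

651854201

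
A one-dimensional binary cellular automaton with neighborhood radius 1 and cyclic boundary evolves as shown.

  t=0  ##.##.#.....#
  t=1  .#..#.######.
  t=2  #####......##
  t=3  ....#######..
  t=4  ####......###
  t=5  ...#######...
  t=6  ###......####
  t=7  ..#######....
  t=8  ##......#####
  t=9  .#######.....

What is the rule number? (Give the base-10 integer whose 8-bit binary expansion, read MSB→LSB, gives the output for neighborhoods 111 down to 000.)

87

  ### -> .   bit 7 = 0  t=0,i=0
  ##. -> #   bit 6 = 1  t=0,i=1
  #.# -> .   bit 5 = 0  t=0,i=2
  #.. -> #   bit 4 = 1  t=0,i=7
  .## -> .   bit 3 = 0  t=0,i=3
  .#. -> #   bit 2 = 1  t=0,i=6
  ..# -> #   bit 1 = 1  t=0,i=11
  ... -> #   bit 0 = 1  t=0,i=8
  bits 01010111 = 87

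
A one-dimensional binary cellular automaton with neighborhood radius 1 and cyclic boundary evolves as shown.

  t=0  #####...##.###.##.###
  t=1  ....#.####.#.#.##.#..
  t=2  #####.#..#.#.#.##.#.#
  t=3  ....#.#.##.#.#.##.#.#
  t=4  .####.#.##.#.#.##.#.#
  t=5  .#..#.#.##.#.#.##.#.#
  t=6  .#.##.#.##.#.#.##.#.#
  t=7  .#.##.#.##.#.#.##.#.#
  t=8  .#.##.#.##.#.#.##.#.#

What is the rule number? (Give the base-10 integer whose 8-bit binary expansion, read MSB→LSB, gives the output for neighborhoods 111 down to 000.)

  [7] ### => .  t=0,i=0
  [6] ##. => #  t=0,i=4
  [5] #.# => .  t=0,i=10
  [4] #.. => .  t=0,i=5
  [3] .## => #  t=0,i=8
  [2] .#. => #  t=1,i=4
  [1] ..# => #  t=0,i=7
  [0] ... => #  t=0,i=6
  bits 01001111 = 79

79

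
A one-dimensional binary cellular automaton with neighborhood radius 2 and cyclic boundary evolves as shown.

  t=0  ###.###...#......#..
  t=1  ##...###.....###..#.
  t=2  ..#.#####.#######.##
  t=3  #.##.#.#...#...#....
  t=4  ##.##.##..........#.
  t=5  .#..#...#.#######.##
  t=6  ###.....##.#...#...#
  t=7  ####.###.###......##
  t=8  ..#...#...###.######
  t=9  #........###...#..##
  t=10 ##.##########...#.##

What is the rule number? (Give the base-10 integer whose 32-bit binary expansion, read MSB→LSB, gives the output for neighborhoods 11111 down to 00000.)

  nb #####: next=.  (t=2,i=6, bit31=0)
  nb ####.: next=#  (t=2,i=7, bit30=1)
  nb ###.#: next=.  (t=0,i=2, bit29=0)
  nb ###..: next=#  (t=0,i=6, bit28=1)
  nb ##.##: next=.  (t=0,i=3, bit27=0)
  nb ##.#.: next=#  (t=3,i=4, bit26=1)
  nb ##..#: next=#  (t=1,i=16, bit25=1)
  nb ##...: next=#  (t=0,i=7, bit24=1)
  nb #.###: next=.  (t=0,i=4, bit23=0)
  nb #.##.: next=.  (t=1,i=0, bit22=0)
  nb #.#.#: next=.  (t=3,i=5, bit21=0)
  nb #.#..: next=#  (t=3,i=7, bit20=1)
  nb #..##: next=.  (t=0,i=19, bit19=0)
  nb #..#.: next=.  (t=1,i=17, bit18=0)
  nb #...#: next=.  (t=0,i=8, bit17=0)
  nb #....: next=.  (t=0,i=12, bit16=0)
  nb .####: next=#  (t=2,i=5, bit15=1)
  nb .###.: next=#  (t=0,i=1, bit14=1)
  nb .##.#: next=#  (t=3,i=3, bit13=1)
  nb .##..: next=.  (t=1,i=1, bit12=0)
  nb .#.##: next=#  (t=1,i=19, bit11=1)
  nb .#.#.: next=#  (t=3,i=6, bit10=1)
  nb .#..#: next=#  (t=0,i=18, bit9=1)
  nb .#...: next=.  (t=0,i=11, bit8=0)
  nb ..###: next=#  (t=0,i=0, bit7=1)
  nb ..##.: next=.  (t=6,i=8, bit6=0)
  nb ..#.#: next=#  (t=1,i=18, bit5=1)
  nb ..#..: next=.  (t=0,i=10, bit4=0)
  nb ...##: next=#  (t=1,i=4, bit3=1)
  nb ...#.: next=.  (t=0,i=9, bit2=0)
  nb ....#: next=#  (t=0,i=15, bit1=1)
  nb .....: next=#  (t=0,i=13, bit0=1)
  bits 01010111000100001110111010101011 = 1460727467

1460727467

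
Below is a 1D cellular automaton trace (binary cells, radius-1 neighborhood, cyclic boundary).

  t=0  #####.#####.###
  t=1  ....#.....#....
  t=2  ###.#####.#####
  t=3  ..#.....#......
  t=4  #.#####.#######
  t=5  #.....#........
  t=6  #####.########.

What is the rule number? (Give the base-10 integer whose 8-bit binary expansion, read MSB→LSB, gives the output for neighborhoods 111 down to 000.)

85

  nb ###: next=.  (t=0,i=0, bit7=0)
  nb ##.: next=#  (t=0,i=4, bit6=1)
  nb #.#: next=.  (t=0,i=5, bit5=0)
  nb #..: next=#  (t=1,i=5, bit4=1)
  nb .##: next=.  (t=0,i=6, bit3=0)
  nb .#.: next=#  (t=1,i=4, bit2=1)
  nb ..#: next=.  (t=1,i=3, bit1=0)
  nb ...: next=#  (t=1,i=0, bit0=1)
  bits 01010101 = 85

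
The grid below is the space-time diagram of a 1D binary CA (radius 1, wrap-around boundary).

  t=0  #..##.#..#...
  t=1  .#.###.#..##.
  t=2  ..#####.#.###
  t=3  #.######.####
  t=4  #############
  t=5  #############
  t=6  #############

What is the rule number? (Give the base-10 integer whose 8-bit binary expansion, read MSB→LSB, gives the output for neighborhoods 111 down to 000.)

  ###|#  b7=1 t=1,i=4
  ##.|#  b6=1 t=0,i=4
  #.#|#  b5=1 t=0,i=5
  #..|#  b4=1 t=0,i=1
  .##|#  b3=1 t=0,i=3
  .#.|.  b2=0 t=0,i=0
  ..#|.  b1=0 t=0,i=2
  ...|#  b0=1 t=0,i=11
  bits 11111001 = 249

249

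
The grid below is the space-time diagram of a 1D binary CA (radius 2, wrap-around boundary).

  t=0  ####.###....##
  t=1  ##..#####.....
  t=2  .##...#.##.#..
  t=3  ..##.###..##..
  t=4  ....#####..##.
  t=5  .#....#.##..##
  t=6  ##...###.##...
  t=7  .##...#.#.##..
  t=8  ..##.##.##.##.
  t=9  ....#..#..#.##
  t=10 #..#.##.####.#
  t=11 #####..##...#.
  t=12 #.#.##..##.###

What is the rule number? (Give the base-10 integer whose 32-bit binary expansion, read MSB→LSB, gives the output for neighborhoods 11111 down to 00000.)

2679396901

  [31] ##### => #  t=0,i=0
  [30] ####. => .  t=0,i=2
  [29] ###.# => .  t=0,i=3
  [28] ###.. => #  t=0,i=7
  [27] ##.## => #  t=0,i=4
  [26] ##.#. => #  t=2,i=10
  [25] ##..# => #  t=1,i=2
  [24] ##... => #  t=0,i=8
  [23] #.### => #  t=0,i=5
  [22] #.##. => .  t=2,i=8
  [21] #.#.# => #  t=7,i=8
  [20] #.#.. => #  t=2,i=11
  [19] #..## => .  t=1,i=3
  [18] #..#. => #  t=9,i=6
  [17] #...# => .  t=2,i=4
  [16] #.... => .  t=0,i=9
  [15] .#### => .  t=0,i=13
  [14] .###. => #  t=0,i=6
  [13] .##.# => .  t=2,i=9
  [12] .##.. => #  t=1,i=1
  [11] .#.## => #  t=2,i=7
  [10] .#.#. => .  t=7,i=7
  [9] .#..# => #  t=9,i=5
  [8] .#... => .  t=2,i=12
  [7] ..### => .  t=0,i=12
  [6] ..##. => .  t=1,i=0
  [5] ..#.# => #  t=2,i=6
  [4] ..#.. => .  t=9,i=4
  [3] ...## => .  t=0,i=11
  [2] ...#. => #  t=2,i=5
  [1] ....# => .  t=0,i=10
  [0] ..... => #  t=1,i=11
  bits 10011111101101000101101000100101 = 2679396901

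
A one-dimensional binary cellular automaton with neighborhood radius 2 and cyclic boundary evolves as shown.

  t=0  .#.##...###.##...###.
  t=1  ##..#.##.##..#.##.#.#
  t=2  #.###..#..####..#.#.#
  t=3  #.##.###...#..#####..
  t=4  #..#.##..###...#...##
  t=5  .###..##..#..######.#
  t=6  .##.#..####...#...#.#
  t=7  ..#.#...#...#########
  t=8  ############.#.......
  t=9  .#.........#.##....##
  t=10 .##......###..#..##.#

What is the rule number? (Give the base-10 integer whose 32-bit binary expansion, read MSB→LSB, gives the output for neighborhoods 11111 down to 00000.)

582415678

  #####|.  b31=0 t=3,i=16
  ####.|.  b30=0 t=2,i=12
  ###.#|#  b29=1 t=0,i=10
  ###..|.  b28=0 t=0,i=19
  ##.##|.  b27=0 t=0,i=11
  ##.#.|.  b26=0 t=1,i=17
  ##..#|#  b25=1 t=0,i=20
  ##...|.  b24=0 t=0,i=5
  #.###|#  b23=1 t=1,i=20
  #.##.|.  b22=0 t=0,i=3
  #.#.#|#  b21=1 t=1,i=18
  #.#..|#  b20=1 t=6,i=4
  #..##|.  b19=0 t=2,i=9
  #..#.|#  b18=1 t=0,i=0
  #...#|#  b17=1 t=0,i=6
  #....|.  b16=0 t=8,i=15
  .####|#  b15=1 t=2,i=11
  .###.|#  b14=1 t=0,i=9
  .##.#|#  b13=1 t=1,i=7
  .##..|#  b12=1 t=0,i=4
  .#.##|.  b11=0 t=0,i=2
  .#.#.|#  b10=1 t=2,i=17
  .#..#|.  b9=0 t=2,i=8
  .#...|#  b8=1 t=4,i=16
  ..###|.  b7=0 t=0,i=8
  ..##.|.  b6=0 t=5,i=6
  ..#.#|#  b5=1 t=0,i=1
  ..#..|#  b4=1 t=2,i=7
  ...##|#  b3=1 t=0,i=7
  ...#.|#  b2=1 t=3,i=10
  ....#|#  b1=1 t=8,i=19
  .....|.  b0=0 t=8,i=16
  bits 00100010101101101111010100111110 = 582415678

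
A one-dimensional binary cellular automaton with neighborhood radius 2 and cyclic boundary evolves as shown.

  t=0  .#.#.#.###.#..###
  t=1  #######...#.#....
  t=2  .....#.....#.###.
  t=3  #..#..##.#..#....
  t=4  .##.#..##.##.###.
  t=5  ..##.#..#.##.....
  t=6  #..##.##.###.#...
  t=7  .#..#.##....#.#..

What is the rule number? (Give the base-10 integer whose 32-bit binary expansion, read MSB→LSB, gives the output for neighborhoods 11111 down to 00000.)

  [31] ##### => .  t=1,i=2
  [30] ####. => #  t=1,i=5
  [29] ###.# => .  t=0,i=9
  [28] ###.. => .  t=1,i=6
  [27] ##.## => .  t=4,i=9
  [26] ##.#. => #  t=0,i=0
  [25] ##..# => .  t=4,i=16
  [24] ##... => .  t=1,i=7
  [23] #.### => .  t=0,i=7
  [22] #.##. => #  t=4,i=10
  [21] #.#.# => #  t=0,i=1
  [20] #.#.. => .  t=0,i=11
  [19] #..## => .  t=0,i=13
  [18] #..#. => #  t=3,i=2
  [17] #...# => .  t=1,i=8
  [16] #.... => #  t=1,i=14
  [15] .#### => .  t=1,i=1
  [14] .###. => .  t=0,i=8
  [13] .##.# => #  t=3,i=7
  [12] .##.. => #  t=5,i=11
  [11] .#.## => #  t=0,i=6
  [10] .#.#. => #  t=0,i=2
  [9] .#..# => #  t=0,i=12
  [8] .#... => #  t=1,i=13
  [7] ..### => .  t=0,i=14
  [6] ..##. => .  t=3,i=6
  [5] ..#.# => .  t=1,i=10
  [4] ..#.. => .  t=2,i=5
  [3] ...## => .  t=1,i=16
  [2] ...#. => .  t=1,i=9
  [1] ....# => #  t=1,i=15
  [0] ..... => .  t=2,i=1
  bits 01000100011001010011111100000010 = 1147485954

1147485954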